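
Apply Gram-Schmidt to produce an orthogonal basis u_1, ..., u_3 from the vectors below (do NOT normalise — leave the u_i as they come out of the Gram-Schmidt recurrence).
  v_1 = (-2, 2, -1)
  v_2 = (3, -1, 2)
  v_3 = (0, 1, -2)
Orthogonal basis:
  u_1 = (-2, 2, -1)
  u_2 = (7/9, 11/9, 8/9)
  u_3 = (27/26, 9/26, -18/13)

Apply the Gram-Schmidt recurrence
  u_1 = v_1
  u_i = v_i − Σ_{j<i} ((v_i · u_j) / (u_j · u_j)) · u_j.

Step by step this gives:
  u_1 = (-2, 2, -1)
  u_2 = (7/9, 11/9, 8/9)
  u_3 = (27/26, 9/26, -18/13)

Orthogonality check:
  u_2 · u_1 = 0 (should be 0)
  u_3 · u_1 = 0 (should be 0)
  u_3 · u_2 = 0 (should be 0)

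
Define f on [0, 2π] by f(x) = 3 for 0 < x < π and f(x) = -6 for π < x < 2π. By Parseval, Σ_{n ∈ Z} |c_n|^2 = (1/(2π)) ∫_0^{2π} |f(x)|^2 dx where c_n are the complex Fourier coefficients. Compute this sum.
Σ |c_n|^2 = 45/2

Parseval equates the L^2 energy of f (normalised by 1/(2π)) with the ℓ^2 sum of its Fourier coefficients: (1/(2π)) ∫_0^{2π} |f|^2 = Σ |c_n|^2.
Compute the left side: (1/(2π)) [∫_0^π 3^2 dx + ∫_π^{2π} (-6)^2 dx] = (1/(2π)) · (9π + 36π) = (9 + 36)/2 = 45/2.
So Σ_{n ∈ Z} |c_n|^2 = 45/2.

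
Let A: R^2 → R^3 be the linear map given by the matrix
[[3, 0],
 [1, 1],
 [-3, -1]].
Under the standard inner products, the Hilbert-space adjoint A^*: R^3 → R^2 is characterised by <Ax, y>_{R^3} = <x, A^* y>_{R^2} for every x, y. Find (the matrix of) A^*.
A^* = A^T =
[[3, 1, -3],
 [0, 1, -1]]

For real matrices with standard dot products, the defining identity <Ax, y> = <x, A^* y> gives (Ax)^T y = x^T (A^*) y, i.e. x^T A^T y = x^T (A^*) y. Since this holds for all x, y, we must have A^* = A^T. Therefore
A^* =
[[3, 1, -3],
 [0, 1, -1]].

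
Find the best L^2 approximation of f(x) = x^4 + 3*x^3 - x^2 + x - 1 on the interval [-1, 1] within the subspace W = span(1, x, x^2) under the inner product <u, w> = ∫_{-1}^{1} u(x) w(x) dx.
g(x) = -x^2/7 + 14*x/5 - 38/35

The best approximation g ∈ W is the orthogonal projection of f onto W. Writing g = a_0 + a_1 x + a_2 x^2, the coefficients solve the normal equations G · a = b where
  G_{ij} = <φ_i, φ_j> and b_i = <f, φ_i>, with φ_0 = 1, φ_1 = x, φ_2 = x^2.
G =
  [2, 0, 2/3]
  [0, 2/3, 0]
  [2/3, 0, 2/5],
b = (-34/15, 28/15, -82/105).
Solving gives a_0 = -38/35, a_1 = 14/5, a_2 = -1/7, so
  g(x) = -x^2/7 + 14*x/5 - 38/35.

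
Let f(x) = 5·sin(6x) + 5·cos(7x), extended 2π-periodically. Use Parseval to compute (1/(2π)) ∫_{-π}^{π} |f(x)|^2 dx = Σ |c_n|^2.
Σ |c_n|^2 = 25

Expand |f|^2 and use orthogonality of {sin(nx), cos(mx)} on [-π, π]:
  ∫_{-π}^{π} sin(nx)^2 dx = π, ∫ cos(mx)^2 dx = π, and cross terms integrate to 0.
So ∫_{-π}^{π} f(x)^2 dx = 5^2 · π + 5^2 · π = (25 + 25)π.
Divide by 2π: (25 + 25)/2 = 25.
By Parseval, this equals Σ |c_n|^2.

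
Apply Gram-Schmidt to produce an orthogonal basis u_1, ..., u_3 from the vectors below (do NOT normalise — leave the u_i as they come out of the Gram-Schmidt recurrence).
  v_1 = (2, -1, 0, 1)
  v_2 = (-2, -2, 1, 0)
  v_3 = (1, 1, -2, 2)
Orthogonal basis:
  u_1 = (2, -1, 0, 1)
  u_2 = (-4/3, -7/3, 1, 1/3)
  u_3 = (-4/5, 1/10, -7/5, 17/10)

Apply the Gram-Schmidt recurrence
  u_1 = v_1
  u_i = v_i − Σ_{j<i} ((v_i · u_j) / (u_j · u_j)) · u_j.

Step by step this gives:
  u_1 = (2, -1, 0, 1)
  u_2 = (-4/3, -7/3, 1, 1/3)
  u_3 = (-4/5, 1/10, -7/5, 17/10)

Orthogonality check:
  u_2 · u_1 = 0 (should be 0)
  u_3 · u_1 = 0 (should be 0)
  u_3 · u_2 = 0 (should be 0)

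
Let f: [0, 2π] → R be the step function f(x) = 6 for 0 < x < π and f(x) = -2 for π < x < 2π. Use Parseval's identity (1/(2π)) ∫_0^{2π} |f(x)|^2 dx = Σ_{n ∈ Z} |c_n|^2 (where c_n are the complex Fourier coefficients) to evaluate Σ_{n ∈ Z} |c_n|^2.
Σ |c_n|^2 = 20

Parseval equates the L^2 energy of f (normalised by 1/(2π)) with the ℓ^2 sum of its Fourier coefficients: (1/(2π)) ∫_0^{2π} |f|^2 = Σ |c_n|^2.
Compute the left side: (1/(2π)) [∫_0^π 6^2 dx + ∫_π^{2π} (-2)^2 dx] = (1/(2π)) · (36π + 4π) = (36 + 4)/2 = 20.
So Σ_{n ∈ Z} |c_n|^2 = 20.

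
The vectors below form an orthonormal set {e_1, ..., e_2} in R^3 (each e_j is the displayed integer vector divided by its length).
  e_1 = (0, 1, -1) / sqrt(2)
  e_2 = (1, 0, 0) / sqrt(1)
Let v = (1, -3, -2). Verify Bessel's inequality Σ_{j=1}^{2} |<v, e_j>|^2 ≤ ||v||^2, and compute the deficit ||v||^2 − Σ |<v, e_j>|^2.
Σ |<v, e_j>|^2 = 3/2; ||v||^2 = 14; deficit = 25/2

Write each e_j = u_j / sqrt(<u_j, u_j>) where u_j is the displayed integer vector. Then <v, e_j> = <v, u_j> / sqrt(<u_j, u_j>), so |<v, e_j>|^2 = <v, u_j>^2 / <u_j, u_j>.
Coefficients: <v, e_1> = -1/sqrt(2), <v, e_2> = 1/sqrt(1).
Square and sum: Σ |<v, e_j>|^2 = 3/2.
Compute ||v||^2 = v·v = 14.
Deficit = 14 − 3/2 = 25/2 ≥ 0, confirming Bessel's inequality. (The deficit equals ||v − Σ <v,e_j> e_j||^2, the squared distance from v to span{e_j}.)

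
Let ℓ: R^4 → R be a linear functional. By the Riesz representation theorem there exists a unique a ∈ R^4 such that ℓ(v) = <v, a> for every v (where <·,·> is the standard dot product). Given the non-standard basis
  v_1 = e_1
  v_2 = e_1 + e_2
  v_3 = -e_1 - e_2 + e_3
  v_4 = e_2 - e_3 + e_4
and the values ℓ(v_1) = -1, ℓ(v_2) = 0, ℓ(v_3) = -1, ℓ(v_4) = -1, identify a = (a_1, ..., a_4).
a = (-1, 1, -1, -3)

Write a = (a_1, ..., a_4) in the standard basis. For each basis vector v_i, ℓ(v_i) = <v_i, a> is a linear equation in the a_j's. Collect the n equations into a matrix system V a = ℓ, where row i of V is v_i (expressed in the standard basis). Since V is invertible (lower-triangular with 1s on the diagonal, up to permutation), solve by back-substitution:
  V =
[[1, 0, 0, 0],
 [1, 1, 0, 0],
 [-1, -1, 1, 0],
 [0, 1, -1, 1]]
  V a = (-1, 0, -1, -1)
Solving gives a = (-1, 1, -1, -3).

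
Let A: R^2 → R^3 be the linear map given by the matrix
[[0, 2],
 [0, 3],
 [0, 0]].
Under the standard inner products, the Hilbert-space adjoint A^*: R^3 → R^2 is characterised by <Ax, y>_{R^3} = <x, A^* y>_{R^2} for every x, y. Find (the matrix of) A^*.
A^* = A^T =
[[0, 0, 0],
 [2, 3, 0]]

For real matrices with standard dot products, the defining identity <Ax, y> = <x, A^* y> gives (Ax)^T y = x^T (A^*) y, i.e. x^T A^T y = x^T (A^*) y. Since this holds for all x, y, we must have A^* = A^T. Therefore
A^* =
[[0, 0, 0],
 [2, 3, 0]].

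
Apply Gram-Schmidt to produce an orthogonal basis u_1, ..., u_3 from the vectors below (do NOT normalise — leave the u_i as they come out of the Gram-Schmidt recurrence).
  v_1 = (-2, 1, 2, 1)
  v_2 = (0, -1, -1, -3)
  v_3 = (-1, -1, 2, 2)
Orthogonal basis:
  u_1 = (-2, 1, 2, 1)
  u_2 = (-6/5, -2/5, 1/5, -12/5)
  u_3 = (-2/37, -137/74, 25/37, 29/74)

Apply the Gram-Schmidt recurrence
  u_1 = v_1
  u_i = v_i − Σ_{j<i} ((v_i · u_j) / (u_j · u_j)) · u_j.

Step by step this gives:
  u_1 = (-2, 1, 2, 1)
  u_2 = (-6/5, -2/5, 1/5, -12/5)
  u_3 = (-2/37, -137/74, 25/37, 29/74)

Orthogonality check:
  u_2 · u_1 = 0 (should be 0)
  u_3 · u_1 = 0 (should be 0)
  u_3 · u_2 = 0 (should be 0)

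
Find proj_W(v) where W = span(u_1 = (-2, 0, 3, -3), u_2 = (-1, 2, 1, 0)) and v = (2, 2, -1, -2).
proj_W(v) = (-5/107, 54/107, -6/107, 33/107)

Set up U = [u_1 | ... | u_2] ∈ R^(4×2). The projector onto W = col(U) is P = U (U^T U)^(-1) U^T.
Compute U^T U =
  [22, 5]
  [5, 6],
and U^T v = (-1, 1).
Solve U^T U · c = U^T v for the coefficients: c = (-11/107, 27/107). The projection is proj_W(v) = U c.
Check: (v - proj_W(v)) · u_1 = 0  (should be 0).
Check: (v - proj_W(v)) · u_2 = 0  (should be 0).
Result: proj_W(v) = (-5/107, 54/107, -6/107, 33/107).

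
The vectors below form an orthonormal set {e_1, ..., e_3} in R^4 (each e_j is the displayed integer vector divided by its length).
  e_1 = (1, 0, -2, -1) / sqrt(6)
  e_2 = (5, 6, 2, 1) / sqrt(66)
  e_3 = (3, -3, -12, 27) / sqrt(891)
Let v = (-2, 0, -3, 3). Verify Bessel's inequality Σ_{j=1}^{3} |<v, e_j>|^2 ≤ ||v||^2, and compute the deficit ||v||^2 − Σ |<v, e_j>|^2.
Σ |<v, e_j>|^2 = 149/9; ||v||^2 = 22; deficit = 49/9

Write each e_j = u_j / sqrt(<u_j, u_j>) where u_j is the displayed integer vector. Then <v, e_j> = <v, u_j> / sqrt(<u_j, u_j>), so |<v, e_j>|^2 = <v, u_j>^2 / <u_j, u_j>.
Coefficients: <v, e_1> = 1/sqrt(6), <v, e_2> = -13/sqrt(66), <v, e_3> = 111/sqrt(891).
Square and sum: Σ |<v, e_j>|^2 = 149/9.
Compute ||v||^2 = v·v = 22.
Deficit = 22 − 149/9 = 49/9 ≥ 0, confirming Bessel's inequality. (The deficit equals ||v − Σ <v,e_j> e_j||^2, the squared distance from v to span{e_j}.)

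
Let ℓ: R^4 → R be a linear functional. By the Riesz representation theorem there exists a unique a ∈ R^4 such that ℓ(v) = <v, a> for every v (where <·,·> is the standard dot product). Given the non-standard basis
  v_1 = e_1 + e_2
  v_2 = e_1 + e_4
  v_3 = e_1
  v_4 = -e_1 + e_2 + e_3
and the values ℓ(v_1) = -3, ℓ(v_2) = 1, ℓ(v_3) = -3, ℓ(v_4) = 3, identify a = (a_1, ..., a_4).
a = (-3, 0, 0, 4)

Write a = (a_1, ..., a_4) in the standard basis. For each basis vector v_i, ℓ(v_i) = <v_i, a> is a linear equation in the a_j's. Collect the n equations into a matrix system V a = ℓ, where row i of V is v_i (expressed in the standard basis). Since V is invertible (lower-triangular with 1s on the diagonal, up to permutation), solve by back-substitution:
  V =
[[1, 1, 0, 0],
 [1, 0, 0, 1],
 [1, 0, 0, 0],
 [-1, 1, 1, 0]]
  V a = (-3, 1, -3, 3)
Solving gives a = (-3, 0, 0, 4).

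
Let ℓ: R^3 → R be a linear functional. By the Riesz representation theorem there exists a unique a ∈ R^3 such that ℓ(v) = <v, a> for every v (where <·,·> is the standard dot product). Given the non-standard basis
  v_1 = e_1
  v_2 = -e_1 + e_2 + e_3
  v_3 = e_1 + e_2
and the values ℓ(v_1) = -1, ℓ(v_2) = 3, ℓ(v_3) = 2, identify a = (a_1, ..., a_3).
a = (-1, 3, -1)

Write a = (a_1, ..., a_3) in the standard basis. For each basis vector v_i, ℓ(v_i) = <v_i, a> is a linear equation in the a_j's. Collect the n equations into a matrix system V a = ℓ, where row i of V is v_i (expressed in the standard basis). Since V is invertible (lower-triangular with 1s on the diagonal, up to permutation), solve by back-substitution:
  V =
[[1, 0, 0],
 [-1, 1, 1],
 [1, 1, 0]]
  V a = (-1, 3, 2)
Solving gives a = (-1, 3, -1).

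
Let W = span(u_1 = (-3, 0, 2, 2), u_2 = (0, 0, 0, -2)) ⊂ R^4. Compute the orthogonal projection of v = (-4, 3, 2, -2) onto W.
proj_W(v) = (-48/13, 0, 32/13, -2)

Set up U = [u_1 | ... | u_2] ∈ R^(4×2). The projector onto W = col(U) is P = U (U^T U)^(-1) U^T.
Compute U^T U =
  [17, -4]
  [-4, 4],
and U^T v = (12, 4).
Solve U^T U · c = U^T v for the coefficients: c = (16/13, 29/13). The projection is proj_W(v) = U c.
Check: (v - proj_W(v)) · u_1 = 0  (should be 0).
Check: (v - proj_W(v)) · u_2 = 0  (should be 0).
Result: proj_W(v) = (-48/13, 0, 32/13, -2).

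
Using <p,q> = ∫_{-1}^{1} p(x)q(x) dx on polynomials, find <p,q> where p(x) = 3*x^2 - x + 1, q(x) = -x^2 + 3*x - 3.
<p,q> = -238/15

Expand the product: p(x)·q(x) = -3*x^4 + 10*x^3 - 13*x^2 + 6*x - 3.
∫_{-1}^{1} of each monomial x^k gives [2/(k+1) if k even, 0 if k odd]. Integrating term-by-term (or equivalently evaluating the antiderivative F(x) = -3*x^5/5 + 5*x^4/2 - 13*x^3/3 + 3*x^2 - 3*x at the endpoints):
  F(1) − F(−1) = -73/30 − (403/30) = -238/15.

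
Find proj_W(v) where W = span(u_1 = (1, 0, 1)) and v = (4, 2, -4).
proj_W(v) = (0, 0, 0)

Set up U = [u_1 | ... | u_1] ∈ R^(3×1). The projector onto W = col(U) is P = U (U^T U)^(-1) U^T.
Compute U^T U =
  [2],
and U^T v = (0).
Solve U^T U · c = U^T v for the coefficients: c = (0). The projection is proj_W(v) = U c.
Check: (v - proj_W(v)) · u_1 = 0  (should be 0).
Result: proj_W(v) = (0, 0, 0).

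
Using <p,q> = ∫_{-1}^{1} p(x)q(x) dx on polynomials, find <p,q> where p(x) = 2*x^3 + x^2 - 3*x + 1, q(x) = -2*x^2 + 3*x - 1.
<p,q> = -42/5

Expand the product: p(x)·q(x) = -4*x^5 + 4*x^4 + 7*x^3 - 12*x^2 + 6*x - 1.
∫_{-1}^{1} of each monomial x^k gives [2/(k+1) if k even, 0 if k odd]. Integrating term-by-term (or equivalently evaluating the antiderivative F(x) = -2*x^6/3 + 4*x^5/5 + 7*x^4/4 - 4*x^3 + 3*x^2 - x at the endpoints):
  F(1) − F(−1) = -7/60 − (497/60) = -42/5.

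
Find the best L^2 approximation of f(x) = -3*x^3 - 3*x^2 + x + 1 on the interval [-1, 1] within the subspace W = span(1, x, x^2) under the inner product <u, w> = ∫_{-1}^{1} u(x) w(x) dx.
g(x) = -3*x^2 - 4*x/5 + 1

The best approximation g ∈ W is the orthogonal projection of f onto W. Writing g = a_0 + a_1 x + a_2 x^2, the coefficients solve the normal equations G · a = b where
  G_{ij} = <φ_i, φ_j> and b_i = <f, φ_i>, with φ_0 = 1, φ_1 = x, φ_2 = x^2.
G =
  [2, 0, 2/3]
  [0, 2/3, 0]
  [2/3, 0, 2/5],
b = (0, -8/15, -8/15).
Solving gives a_0 = 1, a_1 = -4/5, a_2 = -3, so
  g(x) = -3*x^2 - 4*x/5 + 1.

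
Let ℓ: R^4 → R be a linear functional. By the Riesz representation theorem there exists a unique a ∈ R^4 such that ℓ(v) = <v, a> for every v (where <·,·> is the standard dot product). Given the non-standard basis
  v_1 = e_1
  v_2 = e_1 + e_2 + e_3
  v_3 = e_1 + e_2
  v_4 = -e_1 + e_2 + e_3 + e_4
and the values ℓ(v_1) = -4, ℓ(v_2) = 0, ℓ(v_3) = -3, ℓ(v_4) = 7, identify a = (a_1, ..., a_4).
a = (-4, 1, 3, -1)

Write a = (a_1, ..., a_4) in the standard basis. For each basis vector v_i, ℓ(v_i) = <v_i, a> is a linear equation in the a_j's. Collect the n equations into a matrix system V a = ℓ, where row i of V is v_i (expressed in the standard basis). Since V is invertible (lower-triangular with 1s on the diagonal, up to permutation), solve by back-substitution:
  V =
[[1, 0, 0, 0],
 [1, 1, 1, 0],
 [1, 1, 0, 0],
 [-1, 1, 1, 1]]
  V a = (-4, 0, -3, 7)
Solving gives a = (-4, 1, 3, -1).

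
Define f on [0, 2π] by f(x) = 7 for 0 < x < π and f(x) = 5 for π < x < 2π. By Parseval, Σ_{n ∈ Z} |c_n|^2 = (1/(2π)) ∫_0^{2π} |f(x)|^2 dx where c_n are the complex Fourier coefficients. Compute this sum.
Σ |c_n|^2 = 37

Parseval equates the L^2 energy of f (normalised by 1/(2π)) with the ℓ^2 sum of its Fourier coefficients: (1/(2π)) ∫_0^{2π} |f|^2 = Σ |c_n|^2.
Compute the left side: (1/(2π)) [∫_0^π 7^2 dx + ∫_π^{2π} 5^2 dx] = (1/(2π)) · (49π + 25π) = (49 + 25)/2 = 37.
So Σ_{n ∈ Z} |c_n|^2 = 37.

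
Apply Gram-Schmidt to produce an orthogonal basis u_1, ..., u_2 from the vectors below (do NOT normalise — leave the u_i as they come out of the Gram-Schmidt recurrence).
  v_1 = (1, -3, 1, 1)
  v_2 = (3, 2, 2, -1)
Orthogonal basis:
  u_1 = (1, -3, 1, 1)
  u_2 = (19/6, 3/2, 13/6, -5/6)

Apply the Gram-Schmidt recurrence
  u_1 = v_1
  u_i = v_i − Σ_{j<i} ((v_i · u_j) / (u_j · u_j)) · u_j.

Step by step this gives:
  u_1 = (1, -3, 1, 1)
  u_2 = (19/6, 3/2, 13/6, -5/6)

Orthogonality check:
  u_2 · u_1 = 0 (should be 0)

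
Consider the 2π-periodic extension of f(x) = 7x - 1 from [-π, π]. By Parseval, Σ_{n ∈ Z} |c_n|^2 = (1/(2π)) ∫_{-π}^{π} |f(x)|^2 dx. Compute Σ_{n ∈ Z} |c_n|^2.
Σ |c_n|^2 = 49π^2/3 + 1

Expand and integrate term by term over [-π, π]:
  ∫ (7x)^2 dx = 49·(2π^3/3); ∫ 2·7·(-1)·x dx = 0 (odd integrand); ∫ (-1)^2 dx = 1·2π.
So (1/(2π)) ∫_{-π}^{π} (7x - 1)^2 dx = 49π^2/3 + 1 = 49π^2/3 + 1.
Parseval ⇒ Σ |c_n|^2 = 49π^2/3 + 1.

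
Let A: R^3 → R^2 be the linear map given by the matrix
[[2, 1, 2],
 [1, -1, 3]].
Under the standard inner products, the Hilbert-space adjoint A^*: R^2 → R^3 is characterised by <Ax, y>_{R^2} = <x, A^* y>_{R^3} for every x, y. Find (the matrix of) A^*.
A^* = A^T =
[[2, 1],
 [1, -1],
 [2, 3]]

For real matrices with standard dot products, the defining identity <Ax, y> = <x, A^* y> gives (Ax)^T y = x^T (A^*) y, i.e. x^T A^T y = x^T (A^*) y. Since this holds for all x, y, we must have A^* = A^T. Therefore
A^* =
[[2, 1],
 [1, -1],
 [2, 3]].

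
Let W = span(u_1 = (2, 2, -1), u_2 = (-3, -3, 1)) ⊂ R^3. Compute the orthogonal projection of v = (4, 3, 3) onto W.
proj_W(v) = (7/2, 7/2, 3)

Set up U = [u_1 | ... | u_2] ∈ R^(3×2). The projector onto W = col(U) is P = U (U^T U)^(-1) U^T.
Compute U^T U =
  [9, -13]
  [-13, 19],
and U^T v = (11, -18).
Solve U^T U · c = U^T v for the coefficients: c = (-25/2, -19/2). The projection is proj_W(v) = U c.
Check: (v - proj_W(v)) · u_1 = 0  (should be 0).
Check: (v - proj_W(v)) · u_2 = 0  (should be 0).
Result: proj_W(v) = (7/2, 7/2, 3).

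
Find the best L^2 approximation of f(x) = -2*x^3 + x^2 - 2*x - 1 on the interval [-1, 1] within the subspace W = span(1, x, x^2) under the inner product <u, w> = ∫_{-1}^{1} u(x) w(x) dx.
g(x) = x^2 - 16*x/5 - 1

The best approximation g ∈ W is the orthogonal projection of f onto W. Writing g = a_0 + a_1 x + a_2 x^2, the coefficients solve the normal equations G · a = b where
  G_{ij} = <φ_i, φ_j> and b_i = <f, φ_i>, with φ_0 = 1, φ_1 = x, φ_2 = x^2.
G =
  [2, 0, 2/3]
  [0, 2/3, 0]
  [2/3, 0, 2/5],
b = (-4/3, -32/15, -4/15).
Solving gives a_0 = -1, a_1 = -16/5, a_2 = 1, so
  g(x) = x^2 - 16*x/5 - 1.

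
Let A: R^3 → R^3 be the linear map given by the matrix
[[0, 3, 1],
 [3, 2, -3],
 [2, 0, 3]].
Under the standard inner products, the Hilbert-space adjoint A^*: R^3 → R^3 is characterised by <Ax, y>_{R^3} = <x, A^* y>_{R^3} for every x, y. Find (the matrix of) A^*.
A^* = A^T =
[[0, 3, 2],
 [3, 2, 0],
 [1, -3, 3]]

For real matrices with standard dot products, the defining identity <Ax, y> = <x, A^* y> gives (Ax)^T y = x^T (A^*) y, i.e. x^T A^T y = x^T (A^*) y. Since this holds for all x, y, we must have A^* = A^T. Therefore
A^* =
[[0, 3, 2],
 [3, 2, 0],
 [1, -3, 3]].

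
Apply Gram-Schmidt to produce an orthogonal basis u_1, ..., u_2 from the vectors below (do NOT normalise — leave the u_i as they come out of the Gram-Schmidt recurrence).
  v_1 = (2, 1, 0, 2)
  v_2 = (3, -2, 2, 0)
Orthogonal basis:
  u_1 = (2, 1, 0, 2)
  u_2 = (19/9, -22/9, 2, -8/9)

Apply the Gram-Schmidt recurrence
  u_1 = v_1
  u_i = v_i − Σ_{j<i} ((v_i · u_j) / (u_j · u_j)) · u_j.

Step by step this gives:
  u_1 = (2, 1, 0, 2)
  u_2 = (19/9, -22/9, 2, -8/9)

Orthogonality check:
  u_2 · u_1 = 0 (should be 0)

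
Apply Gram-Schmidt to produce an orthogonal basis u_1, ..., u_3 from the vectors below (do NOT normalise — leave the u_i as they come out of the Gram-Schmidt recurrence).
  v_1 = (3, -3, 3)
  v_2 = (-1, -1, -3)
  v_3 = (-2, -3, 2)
Orthogonal basis:
  u_1 = (3, -3, 3)
  u_2 = (0, -2, -2)
  u_3 = (-3, -3/2, 3/2)

Apply the Gram-Schmidt recurrence
  u_1 = v_1
  u_i = v_i − Σ_{j<i} ((v_i · u_j) / (u_j · u_j)) · u_j.

Step by step this gives:
  u_1 = (3, -3, 3)
  u_2 = (0, -2, -2)
  u_3 = (-3, -3/2, 3/2)

Orthogonality check:
  u_2 · u_1 = 0 (should be 0)
  u_3 · u_1 = 0 (should be 0)
  u_3 · u_2 = 0 (should be 0)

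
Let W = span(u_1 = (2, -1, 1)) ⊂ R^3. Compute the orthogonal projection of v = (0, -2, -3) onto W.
proj_W(v) = (-1/3, 1/6, -1/6)

Set up U = [u_1 | ... | u_1] ∈ R^(3×1). The projector onto W = col(U) is P = U (U^T U)^(-1) U^T.
Compute U^T U =
  [6],
and U^T v = (-1).
Solve U^T U · c = U^T v for the coefficients: c = (-1/6). The projection is proj_W(v) = U c.
Check: (v - proj_W(v)) · u_1 = 0  (should be 0).
Result: proj_W(v) = (-1/3, 1/6, -1/6).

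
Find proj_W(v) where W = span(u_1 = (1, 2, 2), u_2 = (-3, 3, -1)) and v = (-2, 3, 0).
proj_W(v) = (-166/85, 103/34, -9/170)

Set up U = [u_1 | ... | u_2] ∈ R^(3×2). The projector onto W = col(U) is P = U (U^T U)^(-1) U^T.
Compute U^T U =
  [9, 1]
  [1, 19],
and U^T v = (4, 15).
Solve U^T U · c = U^T v for the coefficients: c = (61/170, 131/170). The projection is proj_W(v) = U c.
Check: (v - proj_W(v)) · u_1 = 0  (should be 0).
Check: (v - proj_W(v)) · u_2 = 0  (should be 0).
Result: proj_W(v) = (-166/85, 103/34, -9/170).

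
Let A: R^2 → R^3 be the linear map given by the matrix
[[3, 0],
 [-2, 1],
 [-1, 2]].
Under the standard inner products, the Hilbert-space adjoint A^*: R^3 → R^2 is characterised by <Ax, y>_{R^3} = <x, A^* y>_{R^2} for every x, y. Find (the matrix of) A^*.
A^* = A^T =
[[3, -2, -1],
 [0, 1, 2]]

For real matrices with standard dot products, the defining identity <Ax, y> = <x, A^* y> gives (Ax)^T y = x^T (A^*) y, i.e. x^T A^T y = x^T (A^*) y. Since this holds for all x, y, we must have A^* = A^T. Therefore
A^* =
[[3, -2, -1],
 [0, 1, 2]].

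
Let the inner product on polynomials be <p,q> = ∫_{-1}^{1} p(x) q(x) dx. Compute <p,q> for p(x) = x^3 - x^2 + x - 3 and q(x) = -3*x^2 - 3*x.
<p,q> = 4

Expand the product: p(x)·q(x) = -3*x^5 + 6*x^2 + 9*x.
∫_{-1}^{1} of each monomial x^k gives [2/(k+1) if k even, 0 if k odd]. Integrating term-by-term (or equivalently evaluating the antiderivative F(x) = -x^6/2 + 2*x^3 + 9*x^2/2 at the endpoints):
  F(1) − F(−1) = 6 − (2) = 4.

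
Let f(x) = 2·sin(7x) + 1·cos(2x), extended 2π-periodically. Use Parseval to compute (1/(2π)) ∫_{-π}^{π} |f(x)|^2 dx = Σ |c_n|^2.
Σ |c_n|^2 = 5/2

Expand |f|^2 and use orthogonality of {sin(nx), cos(mx)} on [-π, π]:
  ∫_{-π}^{π} sin(nx)^2 dx = π, ∫ cos(mx)^2 dx = π, and cross terms integrate to 0.
So ∫_{-π}^{π} f(x)^2 dx = 2^2 · π + 1^2 · π = (4 + 1)π.
Divide by 2π: (4 + 1)/2 = 5/2.
By Parseval, this equals Σ |c_n|^2.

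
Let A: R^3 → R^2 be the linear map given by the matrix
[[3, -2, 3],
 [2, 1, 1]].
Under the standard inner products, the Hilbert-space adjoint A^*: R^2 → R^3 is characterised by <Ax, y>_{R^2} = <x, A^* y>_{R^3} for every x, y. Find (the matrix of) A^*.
A^* = A^T =
[[3, 2],
 [-2, 1],
 [3, 1]]

For real matrices with standard dot products, the defining identity <Ax, y> = <x, A^* y> gives (Ax)^T y = x^T (A^*) y, i.e. x^T A^T y = x^T (A^*) y. Since this holds for all x, y, we must have A^* = A^T. Therefore
A^* =
[[3, 2],
 [-2, 1],
 [3, 1]].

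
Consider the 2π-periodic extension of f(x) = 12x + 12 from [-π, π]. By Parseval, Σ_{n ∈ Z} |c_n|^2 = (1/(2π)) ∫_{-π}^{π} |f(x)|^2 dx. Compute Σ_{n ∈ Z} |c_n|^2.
Σ |c_n|^2 = 48π^2 + 144

Expand and integrate term by term over [-π, π]:
  ∫ (12x)^2 dx = 144·(2π^3/3); ∫ 2·12·(12)·x dx = 0 (odd integrand); ∫ 12^2 dx = 144·2π.
So (1/(2π)) ∫_{-π}^{π} (12x + 12)^2 dx = 144π^2/3 + 144 = 48π^2 + 144.
Parseval ⇒ Σ |c_n|^2 = 48π^2 + 144.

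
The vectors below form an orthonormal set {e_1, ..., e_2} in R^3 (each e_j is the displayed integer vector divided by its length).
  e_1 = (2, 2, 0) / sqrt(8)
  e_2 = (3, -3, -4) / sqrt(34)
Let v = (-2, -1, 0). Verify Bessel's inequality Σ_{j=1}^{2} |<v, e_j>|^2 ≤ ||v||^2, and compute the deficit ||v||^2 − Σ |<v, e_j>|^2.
Σ |<v, e_j>|^2 = 81/17; ||v||^2 = 5; deficit = 4/17

Write each e_j = u_j / sqrt(<u_j, u_j>) where u_j is the displayed integer vector. Then <v, e_j> = <v, u_j> / sqrt(<u_j, u_j>), so |<v, e_j>|^2 = <v, u_j>^2 / <u_j, u_j>.
Coefficients: <v, e_1> = -6/sqrt(8), <v, e_2> = -3/sqrt(34).
Square and sum: Σ |<v, e_j>|^2 = 81/17.
Compute ||v||^2 = v·v = 5.
Deficit = 5 − 81/17 = 4/17 ≥ 0, confirming Bessel's inequality. (The deficit equals ||v − Σ <v,e_j> e_j||^2, the squared distance from v to span{e_j}.)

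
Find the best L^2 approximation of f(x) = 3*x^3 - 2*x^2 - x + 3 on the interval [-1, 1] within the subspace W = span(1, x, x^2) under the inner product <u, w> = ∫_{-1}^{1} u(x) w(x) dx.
g(x) = -2*x^2 + 4*x/5 + 3

The best approximation g ∈ W is the orthogonal projection of f onto W. Writing g = a_0 + a_1 x + a_2 x^2, the coefficients solve the normal equations G · a = b where
  G_{ij} = <φ_i, φ_j> and b_i = <f, φ_i>, with φ_0 = 1, φ_1 = x, φ_2 = x^2.
G =
  [2, 0, 2/3]
  [0, 2/3, 0]
  [2/3, 0, 2/5],
b = (14/3, 8/15, 6/5).
Solving gives a_0 = 3, a_1 = 4/5, a_2 = -2, so
  g(x) = -2*x^2 + 4*x/5 + 3.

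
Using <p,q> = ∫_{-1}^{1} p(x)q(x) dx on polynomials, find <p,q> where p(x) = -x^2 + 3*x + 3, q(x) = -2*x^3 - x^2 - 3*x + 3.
<p,q> = 6

Expand the product: p(x)·q(x) = 2*x^5 - 5*x^4 - 6*x^3 - 15*x^2 + 9.
∫_{-1}^{1} of each monomial x^k gives [2/(k+1) if k even, 0 if k odd]. Integrating term-by-term (or equivalently evaluating the antiderivative F(x) = x^6/3 - x^5 - 3*x^4/2 - 5*x^3 + 9*x at the endpoints):
  F(1) − F(−1) = 11/6 − (-25/6) = 6.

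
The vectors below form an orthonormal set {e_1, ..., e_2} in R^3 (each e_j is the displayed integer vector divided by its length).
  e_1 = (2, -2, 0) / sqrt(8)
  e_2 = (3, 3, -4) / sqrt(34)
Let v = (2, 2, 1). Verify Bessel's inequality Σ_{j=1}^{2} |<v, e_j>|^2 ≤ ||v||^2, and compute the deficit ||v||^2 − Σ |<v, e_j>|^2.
Σ |<v, e_j>|^2 = 32/17; ||v||^2 = 9; deficit = 121/17

Write each e_j = u_j / sqrt(<u_j, u_j>) where u_j is the displayed integer vector. Then <v, e_j> = <v, u_j> / sqrt(<u_j, u_j>), so |<v, e_j>|^2 = <v, u_j>^2 / <u_j, u_j>.
Coefficients: <v, e_1> = 0/sqrt(8), <v, e_2> = 8/sqrt(34).
Square and sum: Σ |<v, e_j>|^2 = 32/17.
Compute ||v||^2 = v·v = 9.
Deficit = 9 − 32/17 = 121/17 ≥ 0, confirming Bessel's inequality. (The deficit equals ||v − Σ <v,e_j> e_j||^2, the squared distance from v to span{e_j}.)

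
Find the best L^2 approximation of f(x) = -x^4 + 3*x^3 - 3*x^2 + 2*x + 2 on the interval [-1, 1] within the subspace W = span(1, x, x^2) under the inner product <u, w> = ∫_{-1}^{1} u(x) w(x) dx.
g(x) = -27*x^2/7 + 19*x/5 + 73/35

The best approximation g ∈ W is the orthogonal projection of f onto W. Writing g = a_0 + a_1 x + a_2 x^2, the coefficients solve the normal equations G · a = b where
  G_{ij} = <φ_i, φ_j> and b_i = <f, φ_i>, with φ_0 = 1, φ_1 = x, φ_2 = x^2.
G =
  [2, 0, 2/3]
  [0, 2/3, 0]
  [2/3, 0, 2/5],
b = (8/5, 38/15, -16/105).
Solving gives a_0 = 73/35, a_1 = 19/5, a_2 = -27/7, so
  g(x) = -27*x^2/7 + 19*x/5 + 73/35.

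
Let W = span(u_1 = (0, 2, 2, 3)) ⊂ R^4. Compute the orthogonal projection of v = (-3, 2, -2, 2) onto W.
proj_W(v) = (0, 12/17, 12/17, 18/17)

Set up U = [u_1 | ... | u_1] ∈ R^(4×1). The projector onto W = col(U) is P = U (U^T U)^(-1) U^T.
Compute U^T U =
  [17],
and U^T v = (6).
Solve U^T U · c = U^T v for the coefficients: c = (6/17). The projection is proj_W(v) = U c.
Check: (v - proj_W(v)) · u_1 = 0  (should be 0).
Result: proj_W(v) = (0, 12/17, 12/17, 18/17).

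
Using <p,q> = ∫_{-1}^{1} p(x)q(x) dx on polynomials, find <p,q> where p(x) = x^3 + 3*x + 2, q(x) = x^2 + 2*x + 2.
<p,q> = 212/15

Expand the product: p(x)·q(x) = x^5 + 2*x^4 + 5*x^3 + 8*x^2 + 10*x + 4.
∫_{-1}^{1} of each monomial x^k gives [2/(k+1) if k even, 0 if k odd]. Integrating term-by-term (or equivalently evaluating the antiderivative F(x) = x^6/6 + 2*x^5/5 + 5*x^4/4 + 8*x^3/3 + 5*x^2 + 4*x at the endpoints):
  F(1) − F(−1) = 809/60 − (-13/20) = 212/15.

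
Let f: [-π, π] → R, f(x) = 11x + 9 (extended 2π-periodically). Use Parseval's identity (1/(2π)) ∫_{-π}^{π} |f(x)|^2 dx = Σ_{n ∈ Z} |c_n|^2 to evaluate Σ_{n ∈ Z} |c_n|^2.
Σ |c_n|^2 = 121π^2/3 + 81

Expand and integrate term by term over [-π, π]:
  ∫ (11x)^2 dx = 121·(2π^3/3); ∫ 2·11·(9)·x dx = 0 (odd integrand); ∫ 9^2 dx = 81·2π.
So (1/(2π)) ∫_{-π}^{π} (11x + 9)^2 dx = 121π^2/3 + 81 = 121π^2/3 + 81.
Parseval ⇒ Σ |c_n|^2 = 121π^2/3 + 81.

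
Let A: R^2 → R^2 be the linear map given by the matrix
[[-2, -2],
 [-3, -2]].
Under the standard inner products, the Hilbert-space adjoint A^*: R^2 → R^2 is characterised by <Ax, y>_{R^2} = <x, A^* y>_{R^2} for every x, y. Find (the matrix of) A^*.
A^* = A^T =
[[-2, -3],
 [-2, -2]]

For real matrices with standard dot products, the defining identity <Ax, y> = <x, A^* y> gives (Ax)^T y = x^T (A^*) y, i.e. x^T A^T y = x^T (A^*) y. Since this holds for all x, y, we must have A^* = A^T. Therefore
A^* =
[[-2, -3],
 [-2, -2]].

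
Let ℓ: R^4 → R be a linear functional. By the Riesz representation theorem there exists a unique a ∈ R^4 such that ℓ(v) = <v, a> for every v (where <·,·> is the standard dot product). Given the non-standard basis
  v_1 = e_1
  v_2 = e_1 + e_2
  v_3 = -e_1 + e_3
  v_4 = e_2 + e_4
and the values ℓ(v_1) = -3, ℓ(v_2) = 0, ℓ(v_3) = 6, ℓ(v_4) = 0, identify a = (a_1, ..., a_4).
a = (-3, 3, 3, -3)

Write a = (a_1, ..., a_4) in the standard basis. For each basis vector v_i, ℓ(v_i) = <v_i, a> is a linear equation in the a_j's. Collect the n equations into a matrix system V a = ℓ, where row i of V is v_i (expressed in the standard basis). Since V is invertible (lower-triangular with 1s on the diagonal, up to permutation), solve by back-substitution:
  V =
[[1, 0, 0, 0],
 [1, 1, 0, 0],
 [-1, 0, 1, 0],
 [0, 1, 0, 1]]
  V a = (-3, 0, 6, 0)
Solving gives a = (-3, 3, 3, -3).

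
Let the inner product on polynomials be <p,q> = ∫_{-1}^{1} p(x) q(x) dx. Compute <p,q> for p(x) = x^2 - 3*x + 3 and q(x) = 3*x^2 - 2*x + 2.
<p,q> = 368/15

Expand the product: p(x)·q(x) = 3*x^4 - 11*x^3 + 17*x^2 - 12*x + 6.
∫_{-1}^{1} of each monomial x^k gives [2/(k+1) if k even, 0 if k odd]. Integrating term-by-term (or equivalently evaluating the antiderivative F(x) = 3*x^5/5 - 11*x^4/4 + 17*x^3/3 - 6*x^2 + 6*x at the endpoints):
  F(1) − F(−1) = 211/60 − (-1261/60) = 368/15.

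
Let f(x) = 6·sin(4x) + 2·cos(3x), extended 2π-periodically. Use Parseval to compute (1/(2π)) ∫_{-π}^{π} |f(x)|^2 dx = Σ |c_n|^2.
Σ |c_n|^2 = 20

Expand |f|^2 and use orthogonality of {sin(nx), cos(mx)} on [-π, π]:
  ∫_{-π}^{π} sin(nx)^2 dx = π, ∫ cos(mx)^2 dx = π, and cross terms integrate to 0.
So ∫_{-π}^{π} f(x)^2 dx = 6^2 · π + 2^2 · π = (36 + 4)π.
Divide by 2π: (36 + 4)/2 = 20.
By Parseval, this equals Σ |c_n|^2.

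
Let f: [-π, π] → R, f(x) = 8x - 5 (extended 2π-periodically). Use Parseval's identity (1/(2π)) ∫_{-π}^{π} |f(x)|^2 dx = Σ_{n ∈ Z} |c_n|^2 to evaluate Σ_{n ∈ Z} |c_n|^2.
Σ |c_n|^2 = 64π^2/3 + 25

Expand and integrate term by term over [-π, π]:
  ∫ (8x)^2 dx = 64·(2π^3/3); ∫ 2·8·(-5)·x dx = 0 (odd integrand); ∫ (-5)^2 dx = 25·2π.
So (1/(2π)) ∫_{-π}^{π} (8x - 5)^2 dx = 64π^2/3 + 25 = 64π^2/3 + 25.
Parseval ⇒ Σ |c_n|^2 = 64π^2/3 + 25.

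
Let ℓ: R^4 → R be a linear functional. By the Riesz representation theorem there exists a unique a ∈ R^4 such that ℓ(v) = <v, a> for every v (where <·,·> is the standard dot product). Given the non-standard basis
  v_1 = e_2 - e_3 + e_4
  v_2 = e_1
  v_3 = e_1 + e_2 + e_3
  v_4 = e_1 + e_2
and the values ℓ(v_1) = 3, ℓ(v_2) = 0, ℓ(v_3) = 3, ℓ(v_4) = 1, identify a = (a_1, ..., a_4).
a = (0, 1, 2, 4)

Write a = (a_1, ..., a_4) in the standard basis. For each basis vector v_i, ℓ(v_i) = <v_i, a> is a linear equation in the a_j's. Collect the n equations into a matrix system V a = ℓ, where row i of V is v_i (expressed in the standard basis). Since V is invertible (lower-triangular with 1s on the diagonal, up to permutation), solve by back-substitution:
  V =
[[0, 1, -1, 1],
 [1, 0, 0, 0],
 [1, 1, 1, 0],
 [1, 1, 0, 0]]
  V a = (3, 0, 3, 1)
Solving gives a = (0, 1, 2, 4).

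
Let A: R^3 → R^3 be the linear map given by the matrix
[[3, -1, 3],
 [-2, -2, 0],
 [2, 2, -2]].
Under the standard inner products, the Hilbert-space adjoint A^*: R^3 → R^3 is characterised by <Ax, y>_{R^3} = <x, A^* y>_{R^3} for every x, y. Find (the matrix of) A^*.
A^* = A^T =
[[3, -2, 2],
 [-1, -2, 2],
 [3, 0, -2]]

For real matrices with standard dot products, the defining identity <Ax, y> = <x, A^* y> gives (Ax)^T y = x^T (A^*) y, i.e. x^T A^T y = x^T (A^*) y. Since this holds for all x, y, we must have A^* = A^T. Therefore
A^* =
[[3, -2, 2],
 [-1, -2, 2],
 [3, 0, -2]].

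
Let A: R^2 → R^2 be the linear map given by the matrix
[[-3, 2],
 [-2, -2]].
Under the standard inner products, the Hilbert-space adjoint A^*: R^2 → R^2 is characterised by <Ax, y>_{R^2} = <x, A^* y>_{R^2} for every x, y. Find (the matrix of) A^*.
A^* = A^T =
[[-3, -2],
 [2, -2]]

For real matrices with standard dot products, the defining identity <Ax, y> = <x, A^* y> gives (Ax)^T y = x^T (A^*) y, i.e. x^T A^T y = x^T (A^*) y. Since this holds for all x, y, we must have A^* = A^T. Therefore
A^* =
[[-3, -2],
 [2, -2]].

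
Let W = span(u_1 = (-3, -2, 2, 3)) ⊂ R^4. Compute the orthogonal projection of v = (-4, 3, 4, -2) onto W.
proj_W(v) = (-12/13, -8/13, 8/13, 12/13)

Set up U = [u_1 | ... | u_1] ∈ R^(4×1). The projector onto W = col(U) is P = U (U^T U)^(-1) U^T.
Compute U^T U =
  [26],
and U^T v = (8).
Solve U^T U · c = U^T v for the coefficients: c = (4/13). The projection is proj_W(v) = U c.
Check: (v - proj_W(v)) · u_1 = 0  (should be 0).
Result: proj_W(v) = (-12/13, -8/13, 8/13, 12/13).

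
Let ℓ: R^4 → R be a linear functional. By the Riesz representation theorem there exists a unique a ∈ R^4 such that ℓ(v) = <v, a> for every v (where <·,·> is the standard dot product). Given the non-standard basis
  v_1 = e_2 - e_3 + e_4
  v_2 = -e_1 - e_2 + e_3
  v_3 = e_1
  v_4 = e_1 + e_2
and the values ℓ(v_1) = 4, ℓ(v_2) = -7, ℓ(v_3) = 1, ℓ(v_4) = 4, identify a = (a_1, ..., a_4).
a = (1, 3, -3, -2)

Write a = (a_1, ..., a_4) in the standard basis. For each basis vector v_i, ℓ(v_i) = <v_i, a> is a linear equation in the a_j's. Collect the n equations into a matrix system V a = ℓ, where row i of V is v_i (expressed in the standard basis). Since V is invertible (lower-triangular with 1s on the diagonal, up to permutation), solve by back-substitution:
  V =
[[0, 1, -1, 1],
 [-1, -1, 1, 0],
 [1, 0, 0, 0],
 [1, 1, 0, 0]]
  V a = (4, -7, 1, 4)
Solving gives a = (1, 3, -3, -2).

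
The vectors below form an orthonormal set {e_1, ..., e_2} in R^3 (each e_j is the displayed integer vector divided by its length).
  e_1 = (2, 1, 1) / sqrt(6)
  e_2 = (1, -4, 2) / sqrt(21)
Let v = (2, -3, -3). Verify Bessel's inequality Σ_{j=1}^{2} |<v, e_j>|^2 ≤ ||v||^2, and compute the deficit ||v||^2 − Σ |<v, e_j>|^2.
Σ |<v, e_j>|^2 = 26/7; ||v||^2 = 22; deficit = 128/7

Write each e_j = u_j / sqrt(<u_j, u_j>) where u_j is the displayed integer vector. Then <v, e_j> = <v, u_j> / sqrt(<u_j, u_j>), so |<v, e_j>|^2 = <v, u_j>^2 / <u_j, u_j>.
Coefficients: <v, e_1> = -2/sqrt(6), <v, e_2> = 8/sqrt(21).
Square and sum: Σ |<v, e_j>|^2 = 26/7.
Compute ||v||^2 = v·v = 22.
Deficit = 22 − 26/7 = 128/7 ≥ 0, confirming Bessel's inequality. (The deficit equals ||v − Σ <v,e_j> e_j||^2, the squared distance from v to span{e_j}.)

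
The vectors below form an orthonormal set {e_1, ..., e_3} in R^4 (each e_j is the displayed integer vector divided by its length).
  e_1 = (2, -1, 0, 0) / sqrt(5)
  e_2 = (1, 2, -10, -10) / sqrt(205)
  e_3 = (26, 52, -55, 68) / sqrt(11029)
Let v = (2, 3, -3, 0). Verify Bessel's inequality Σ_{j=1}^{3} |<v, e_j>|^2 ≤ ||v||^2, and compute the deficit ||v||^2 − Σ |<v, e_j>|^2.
Σ |<v, e_j>|^2 = 5342/269; ||v||^2 = 22; deficit = 576/269

Write each e_j = u_j / sqrt(<u_j, u_j>) where u_j is the displayed integer vector. Then <v, e_j> = <v, u_j> / sqrt(<u_j, u_j>), so |<v, e_j>|^2 = <v, u_j>^2 / <u_j, u_j>.
Coefficients: <v, e_1> = 1/sqrt(5), <v, e_2> = 38/sqrt(205), <v, e_3> = 373/sqrt(11029).
Square and sum: Σ |<v, e_j>|^2 = 5342/269.
Compute ||v||^2 = v·v = 22.
Deficit = 22 − 5342/269 = 576/269 ≥ 0, confirming Bessel's inequality. (The deficit equals ||v − Σ <v,e_j> e_j||^2, the squared distance from v to span{e_j}.)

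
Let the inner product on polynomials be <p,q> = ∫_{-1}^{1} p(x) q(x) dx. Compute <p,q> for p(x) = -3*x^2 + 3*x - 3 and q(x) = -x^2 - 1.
<p,q> = 56/5

Expand the product: p(x)·q(x) = 3*x^4 - 3*x^3 + 6*x^2 - 3*x + 3.
∫_{-1}^{1} of each monomial x^k gives [2/(k+1) if k even, 0 if k odd]. Integrating term-by-term (or equivalently evaluating the antiderivative F(x) = 3*x^5/5 - 3*x^4/4 + 2*x^3 - 3*x^2/2 + 3*x at the endpoints):
  F(1) − F(−1) = 67/20 − (-157/20) = 56/5.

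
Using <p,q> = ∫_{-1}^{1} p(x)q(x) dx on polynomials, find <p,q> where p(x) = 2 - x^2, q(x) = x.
<p,q> = 0

Expand the product: p(x)·q(x) = -x^3 + 2*x.
∫_{-1}^{1} of each monomial x^k gives [2/(k+1) if k even, 0 if k odd]. Integrating term-by-term (or equivalently evaluating the antiderivative F(x) = -x^4/4 + x^2 at the endpoints):
  F(1) − F(−1) = 3/4 − (3/4) = 0.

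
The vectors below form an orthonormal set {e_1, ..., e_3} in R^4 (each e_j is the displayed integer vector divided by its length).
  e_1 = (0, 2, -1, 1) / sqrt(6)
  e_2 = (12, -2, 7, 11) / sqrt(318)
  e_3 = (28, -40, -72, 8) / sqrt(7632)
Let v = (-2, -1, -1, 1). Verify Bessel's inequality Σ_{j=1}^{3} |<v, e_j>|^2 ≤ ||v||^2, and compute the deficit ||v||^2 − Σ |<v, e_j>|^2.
Σ |<v, e_j>|^2 = 14/9; ||v||^2 = 7; deficit = 49/9

Write each e_j = u_j / sqrt(<u_j, u_j>) where u_j is the displayed integer vector. Then <v, e_j> = <v, u_j> / sqrt(<u_j, u_j>), so |<v, e_j>|^2 = <v, u_j>^2 / <u_j, u_j>.
Coefficients: <v, e_1> = 0/sqrt(6), <v, e_2> = -18/sqrt(318), <v, e_3> = 64/sqrt(7632).
Square and sum: Σ |<v, e_j>|^2 = 14/9.
Compute ||v||^2 = v·v = 7.
Deficit = 7 − 14/9 = 49/9 ≥ 0, confirming Bessel's inequality. (The deficit equals ||v − Σ <v,e_j> e_j||^2, the squared distance from v to span{e_j}.)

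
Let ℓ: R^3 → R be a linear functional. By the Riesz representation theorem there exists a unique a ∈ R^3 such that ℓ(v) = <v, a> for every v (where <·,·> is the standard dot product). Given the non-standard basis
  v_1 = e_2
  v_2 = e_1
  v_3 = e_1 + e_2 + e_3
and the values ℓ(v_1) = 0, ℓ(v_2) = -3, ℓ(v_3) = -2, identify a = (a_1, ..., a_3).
a = (-3, 0, 1)

Write a = (a_1, ..., a_3) in the standard basis. For each basis vector v_i, ℓ(v_i) = <v_i, a> is a linear equation in the a_j's. Collect the n equations into a matrix system V a = ℓ, where row i of V is v_i (expressed in the standard basis). Since V is invertible (lower-triangular with 1s on the diagonal, up to permutation), solve by back-substitution:
  V =
[[0, 1, 0],
 [1, 0, 0],
 [1, 1, 1]]
  V a = (0, -3, -2)
Solving gives a = (-3, 0, 1).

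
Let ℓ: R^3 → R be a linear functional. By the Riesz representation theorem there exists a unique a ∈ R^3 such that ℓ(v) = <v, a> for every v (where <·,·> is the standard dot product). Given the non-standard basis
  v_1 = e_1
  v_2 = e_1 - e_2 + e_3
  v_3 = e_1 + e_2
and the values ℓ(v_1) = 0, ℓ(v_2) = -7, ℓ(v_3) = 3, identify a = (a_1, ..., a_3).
a = (0, 3, -4)

Write a = (a_1, ..., a_3) in the standard basis. For each basis vector v_i, ℓ(v_i) = <v_i, a> is a linear equation in the a_j's. Collect the n equations into a matrix system V a = ℓ, where row i of V is v_i (expressed in the standard basis). Since V is invertible (lower-triangular with 1s on the diagonal, up to permutation), solve by back-substitution:
  V =
[[1, 0, 0],
 [1, -1, 1],
 [1, 1, 0]]
  V a = (0, -7, 3)
Solving gives a = (0, 3, -4).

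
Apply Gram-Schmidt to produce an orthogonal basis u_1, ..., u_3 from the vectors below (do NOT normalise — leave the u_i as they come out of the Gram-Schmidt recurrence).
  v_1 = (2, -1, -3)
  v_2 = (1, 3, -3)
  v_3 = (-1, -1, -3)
Orthogonal basis:
  u_1 = (2, -1, -3)
  u_2 = (-1/7, 25/7, -9/7)
  u_3 = (-216/101, -54/101, -126/101)

Apply the Gram-Schmidt recurrence
  u_1 = v_1
  u_i = v_i − Σ_{j<i} ((v_i · u_j) / (u_j · u_j)) · u_j.

Step by step this gives:
  u_1 = (2, -1, -3)
  u_2 = (-1/7, 25/7, -9/7)
  u_3 = (-216/101, -54/101, -126/101)

Orthogonality check:
  u_2 · u_1 = 0 (should be 0)
  u_3 · u_1 = 0 (should be 0)
  u_3 · u_2 = 0 (should be 0)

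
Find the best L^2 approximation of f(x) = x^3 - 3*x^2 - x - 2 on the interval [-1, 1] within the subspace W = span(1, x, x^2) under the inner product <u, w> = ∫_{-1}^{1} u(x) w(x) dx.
g(x) = -3*x^2 - 2*x/5 - 2

The best approximation g ∈ W is the orthogonal projection of f onto W. Writing g = a_0 + a_1 x + a_2 x^2, the coefficients solve the normal equations G · a = b where
  G_{ij} = <φ_i, φ_j> and b_i = <f, φ_i>, with φ_0 = 1, φ_1 = x, φ_2 = x^2.
G =
  [2, 0, 2/3]
  [0, 2/3, 0]
  [2/3, 0, 2/5],
b = (-6, -4/15, -38/15).
Solving gives a_0 = -2, a_1 = -2/5, a_2 = -3, so
  g(x) = -3*x^2 - 2*x/5 - 2.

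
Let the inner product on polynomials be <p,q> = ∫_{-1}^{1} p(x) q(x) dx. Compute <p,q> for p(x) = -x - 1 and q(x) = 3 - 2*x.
<p,q> = -14/3

Expand the product: p(x)·q(x) = 2*x^2 - x - 3.
∫_{-1}^{1} of each monomial x^k gives [2/(k+1) if k even, 0 if k odd]. Integrating term-by-term (or equivalently evaluating the antiderivative F(x) = 2*x^3/3 - x^2/2 - 3*x at the endpoints):
  F(1) − F(−1) = -17/6 − (11/6) = -14/3.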